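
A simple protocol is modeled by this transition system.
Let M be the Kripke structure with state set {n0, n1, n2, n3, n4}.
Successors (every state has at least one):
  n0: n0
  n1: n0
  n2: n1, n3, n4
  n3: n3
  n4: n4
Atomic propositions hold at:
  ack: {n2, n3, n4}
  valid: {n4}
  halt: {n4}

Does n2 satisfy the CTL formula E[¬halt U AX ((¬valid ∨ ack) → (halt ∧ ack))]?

Yes

Sat(¬halt) = {n0, n1, n2, n3}
Sat(¬valid) = {n0, n1, n2, n3}
Sat(¬valid ∨ ack) = {n0, n1, n2, n3, n4}
Sat(halt ∧ ack) = {n4}
Sat((¬valid ∨ ack) → (halt ∧ ack)) = {n4}
Sat(AX ((¬valid ∨ ack) → (halt ∧ ack))) = {s : every successor in {n4}} = {n4}
E[¬halt U AX ((¬valid ∨ ack) → (halt ∧ ack))]: least fixpoint, start Z0 = Sat(AX ((¬valid ∨ ack) → (halt ∧ ack))) = {n4}, add states in Sat(¬halt) with some successor in Z. Z1 = {n2, n4}; fixed.
Sat(E[¬halt U AX ((¬valid ∨ ack) → (halt ∧ ack))]) = {n2, n4}
n2 ∈ Sat(E[¬halt U AX ((¬valid ∨ ack) → (halt ∧ ack))]) = {n2, n4}, so the formula holds at n2.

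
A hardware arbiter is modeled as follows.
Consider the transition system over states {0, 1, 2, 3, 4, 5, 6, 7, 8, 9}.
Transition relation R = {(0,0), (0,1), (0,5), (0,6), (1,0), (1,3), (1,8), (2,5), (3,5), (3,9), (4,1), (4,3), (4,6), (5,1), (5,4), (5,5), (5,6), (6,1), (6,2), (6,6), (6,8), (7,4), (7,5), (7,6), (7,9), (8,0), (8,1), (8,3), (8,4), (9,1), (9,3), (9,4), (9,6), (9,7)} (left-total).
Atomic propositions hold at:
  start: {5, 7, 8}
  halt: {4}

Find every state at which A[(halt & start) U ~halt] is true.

{0, 1, 2, 3, 5, 6, 7, 8, 9}

Sat(halt & start) = ∅
Sat(~halt) = {0, 1, 2, 3, 5, 6, 7, 8, 9}
A[(halt & start) U ~halt]: least fixpoint, start Z0 = Sat(~halt) = {0, 1, 2, 3, 5, 6, 7, 8, 9}, add states in Sat(halt & start) with every successor in Z. Already a fixed point.
Sat(A[(halt & start) U ~halt]) = {0, 1, 2, 3, 5, 6, 7, 8, 9}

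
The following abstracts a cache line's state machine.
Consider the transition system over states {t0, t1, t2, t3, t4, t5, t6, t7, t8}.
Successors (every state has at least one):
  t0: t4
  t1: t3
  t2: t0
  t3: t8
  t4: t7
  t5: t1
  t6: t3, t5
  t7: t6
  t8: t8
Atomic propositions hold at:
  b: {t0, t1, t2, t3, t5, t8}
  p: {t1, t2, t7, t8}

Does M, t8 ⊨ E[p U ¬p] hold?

Sat(¬p) = {t0, t3, t4, t5, t6}
E[p U ¬p]: least fixpoint, start Z0 = Sat(¬p) = {t0, t3, t4, t5, t6}, add states in Sat(p) with some successor in Z. Z1 = {t0, t1, t2, t3, t4, t5, t6, t7}; fixed.
Sat(E[p U ¬p]) = {t0, t1, t2, t3, t4, t5, t6, t7}
t8 ∉ Sat(E[p U ¬p]) = {t0, t1, t2, t3, t4, t5, t6, t7}, so the formula does not hold at t8.

No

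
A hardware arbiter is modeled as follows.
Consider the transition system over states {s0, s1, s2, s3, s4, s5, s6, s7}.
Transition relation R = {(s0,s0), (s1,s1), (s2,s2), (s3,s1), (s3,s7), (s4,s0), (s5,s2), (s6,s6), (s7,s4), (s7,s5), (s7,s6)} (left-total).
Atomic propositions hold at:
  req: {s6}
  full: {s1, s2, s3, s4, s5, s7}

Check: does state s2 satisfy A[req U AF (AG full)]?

AG full: greatest fixpoint, start Z0 = {s1, s2, s3, s4, s5, s7}, keep only states in Sat with every successor in Z. Z1 = {s1, s2, s3, s5}; Z2 = {s1, s2, s5}; fixed.
Sat(AG full) = {s1, s2, s5}
AF (AG full): least fixpoint, start Z0 = {s1, s2, s5}, add states with every successor in Z. Already a fixed point.
Sat(AF (AG full)) = {s1, s2, s5}
A[req U AF (AG full)]: least fixpoint, start Z0 = Sat(AF (AG full)) = {s1, s2, s5}, add states in Sat(req) with every successor in Z. Already a fixed point.
Sat(A[req U AF (AG full)]) = {s1, s2, s5}
s2 ∈ Sat(A[req U AF (AG full)]) = {s1, s2, s5}, so the formula holds at s2.

Yes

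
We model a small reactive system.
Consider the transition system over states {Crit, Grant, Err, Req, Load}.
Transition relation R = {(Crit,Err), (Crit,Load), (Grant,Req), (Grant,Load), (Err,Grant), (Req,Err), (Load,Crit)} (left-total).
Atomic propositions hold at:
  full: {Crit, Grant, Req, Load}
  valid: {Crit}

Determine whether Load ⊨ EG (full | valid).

Sat(full | valid) = {Crit, Grant, Req, Load}
EG (full | valid): greatest fixpoint, start Z0 = {Crit, Grant, Req, Load}, keep only states in Sat with some successor in Z. Z1 = {Crit, Grant, Load}; fixed.
Sat(EG (full | valid)) = {Crit, Grant, Load}
Load ∈ Sat(EG (full | valid)) = {Crit, Grant, Load}, so the formula holds at Load.

Yes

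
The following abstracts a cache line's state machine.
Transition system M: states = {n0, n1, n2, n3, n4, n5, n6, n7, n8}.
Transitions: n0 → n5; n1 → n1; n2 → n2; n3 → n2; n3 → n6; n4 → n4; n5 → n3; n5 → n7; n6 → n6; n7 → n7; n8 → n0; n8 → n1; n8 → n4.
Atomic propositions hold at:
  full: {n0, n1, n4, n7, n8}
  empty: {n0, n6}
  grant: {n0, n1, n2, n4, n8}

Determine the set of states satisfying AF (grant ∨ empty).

Sat(grant ∨ empty) = {n0, n1, n2, n4, n6, n8}
AF (grant ∨ empty): least fixpoint, start Z0 = {n0, n1, n2, n4, n6, n8}, add states with every successor in Z. Z1 = {n0, n1, n2, n3, n4, n6, n8}; fixed.
Sat(AF (grant ∨ empty)) = {n0, n1, n2, n3, n4, n6, n8}

{n0, n1, n2, n3, n4, n6, n8}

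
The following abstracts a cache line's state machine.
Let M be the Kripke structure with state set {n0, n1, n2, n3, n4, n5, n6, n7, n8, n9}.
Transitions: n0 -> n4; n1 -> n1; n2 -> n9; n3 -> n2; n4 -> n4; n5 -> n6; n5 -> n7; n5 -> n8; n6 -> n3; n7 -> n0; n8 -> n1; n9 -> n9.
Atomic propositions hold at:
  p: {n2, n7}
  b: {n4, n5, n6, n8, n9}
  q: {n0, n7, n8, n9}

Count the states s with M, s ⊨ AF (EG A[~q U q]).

Sat(~q) = {n1, n2, n3, n4, n5, n6}
A[~q U q]: least fixpoint, start Z0 = Sat(q) = {n0, n7, n8, n9}, add states in Sat(~q) with every successor in Z. Z1 = {n0, n2, n7, n8, n9}; Z2 = {n0, n2, n3, n7, n8, n9}; Z3 = {n0, n2, n3, n6, n7, n8, n9}; Z4 = {n0, n2, n3, n5, n6, n7, n8, n9}; fixed.
Sat(A[~q U q]) = {n0, n2, n3, n5, n6, n7, n8, n9}
EG A[~q U q]: greatest fixpoint, start Z0 = {n0, n2, n3, n5, n6, n7, n8, n9}, keep only states in Sat with some successor in Z. Z1 = {n2, n3, n5, n6, n7, n9}; Z2 = {n2, n3, n5, n6, n9}; fixed.
Sat(EG A[~q U q]) = {n2, n3, n5, n6, n9}
AF (EG A[~q U q]): least fixpoint, start Z0 = {n2, n3, n5, n6, n9}, add states with every successor in Z. Already a fixed point.
Sat(AF (EG A[~q U q])) = {n2, n3, n5, n6, n9}
|Sat(AF (EG A[~q U q]))| = |{n2, n3, n5, n6, n9}| = 5.

5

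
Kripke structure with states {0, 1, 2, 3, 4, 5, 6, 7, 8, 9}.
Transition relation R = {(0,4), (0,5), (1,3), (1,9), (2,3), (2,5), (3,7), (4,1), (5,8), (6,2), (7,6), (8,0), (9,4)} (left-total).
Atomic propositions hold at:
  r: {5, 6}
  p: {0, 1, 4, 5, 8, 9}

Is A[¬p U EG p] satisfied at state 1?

Sat(¬p) = {2, 3, 6, 7}
EG p: greatest fixpoint, start Z0 = {0, 1, 4, 5, 8, 9}, keep only states in Sat with some successor in Z. Already a fixed point.
Sat(EG p) = {0, 1, 4, 5, 8, 9}
A[¬p U EG p]: least fixpoint, start Z0 = Sat(EG p) = {0, 1, 4, 5, 8, 9}, add states in Sat(¬p) with every successor in Z. Already a fixed point.
Sat(A[¬p U EG p]) = {0, 1, 4, 5, 8, 9}
1 ∈ Sat(A[¬p U EG p]) = {0, 1, 4, 5, 8, 9}, so the formula holds at 1.

Yes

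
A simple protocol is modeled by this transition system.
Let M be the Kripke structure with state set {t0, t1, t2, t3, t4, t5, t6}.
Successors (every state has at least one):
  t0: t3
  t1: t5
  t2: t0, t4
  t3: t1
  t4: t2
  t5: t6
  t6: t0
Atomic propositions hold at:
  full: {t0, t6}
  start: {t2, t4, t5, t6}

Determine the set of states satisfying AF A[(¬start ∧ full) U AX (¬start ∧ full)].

Sat(¬start) = {t0, t1, t3}
Sat(¬start ∧ full) = {t0}
Sat(AX (¬start ∧ full)) = {s : every successor in {t0}} = {t6}
A[(¬start ∧ full) U AX (¬start ∧ full)]: least fixpoint, start Z0 = Sat(AX (¬start ∧ full)) = {t6}, add states in Sat(¬start ∧ full) with every successor in Z. Already a fixed point.
Sat(A[(¬start ∧ full) U AX (¬start ∧ full)]) = {t6}
AF A[(¬start ∧ full) U AX (¬start ∧ full)]: least fixpoint, start Z0 = {t6}, add states with every successor in Z. Z1 = {t5, t6}; Z2 = {t1, t5, t6}; Z3 = {t1, t3, t5, t6}; Z4 = {t0, t1, t3, t5, t6}; fixed.
Sat(AF A[(¬start ∧ full) U AX (¬start ∧ full)]) = {t0, t1, t3, t5, t6}

{t0, t1, t3, t5, t6}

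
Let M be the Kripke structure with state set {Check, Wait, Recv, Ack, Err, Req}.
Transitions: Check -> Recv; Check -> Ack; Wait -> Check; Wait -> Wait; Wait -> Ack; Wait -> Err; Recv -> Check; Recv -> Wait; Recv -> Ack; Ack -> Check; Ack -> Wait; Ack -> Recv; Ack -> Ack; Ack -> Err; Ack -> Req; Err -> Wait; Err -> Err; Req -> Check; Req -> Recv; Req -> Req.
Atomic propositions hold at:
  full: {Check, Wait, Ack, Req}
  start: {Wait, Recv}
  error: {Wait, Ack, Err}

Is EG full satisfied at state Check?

EG full: greatest fixpoint, start Z0 = {Check, Wait, Ack, Req}, keep only states in Sat with some successor in Z. Already a fixed point.
Sat(EG full) = {Check, Wait, Ack, Req}
Check ∈ Sat(EG full) = {Check, Wait, Ack, Req}, so the formula holds at Check.

Yes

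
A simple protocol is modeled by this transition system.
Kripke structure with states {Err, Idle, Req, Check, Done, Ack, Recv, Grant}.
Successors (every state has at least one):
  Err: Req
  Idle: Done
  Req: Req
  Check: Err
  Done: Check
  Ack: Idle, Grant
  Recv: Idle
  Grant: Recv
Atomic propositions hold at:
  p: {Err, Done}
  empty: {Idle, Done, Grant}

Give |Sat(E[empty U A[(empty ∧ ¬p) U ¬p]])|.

Sat(¬p) = {Idle, Req, Check, Ack, Recv, Grant}
Sat(empty ∧ ¬p) = {Idle, Grant}
A[(empty ∧ ¬p) U ¬p]: least fixpoint, start Z0 = Sat(¬p) = {Idle, Req, Check, Ack, Recv, Grant}, add states in Sat(empty ∧ ¬p) with every successor in Z. Already a fixed point.
Sat(A[(empty ∧ ¬p) U ¬p]) = {Idle, Req, Check, Ack, Recv, Grant}
E[empty U A[(empty ∧ ¬p) U ¬p]]: least fixpoint, start Z0 = Sat(A[(empty ∧ ¬p) U ¬p]) = {Idle, Req, Check, Ack, Recv, Grant}, add states in Sat(empty) with some successor in Z. Z1 = {Idle, Req, Check, Done, Ack, Recv, Grant}; fixed.
Sat(E[empty U A[(empty ∧ ¬p) U ¬p]]) = {Idle, Req, Check, Done, Ack, Recv, Grant}
|Sat(E[empty U A[(empty ∧ ¬p) U ¬p]])| = |{Idle, Req, Check, Done, Ack, Recv, Grant}| = 7.

7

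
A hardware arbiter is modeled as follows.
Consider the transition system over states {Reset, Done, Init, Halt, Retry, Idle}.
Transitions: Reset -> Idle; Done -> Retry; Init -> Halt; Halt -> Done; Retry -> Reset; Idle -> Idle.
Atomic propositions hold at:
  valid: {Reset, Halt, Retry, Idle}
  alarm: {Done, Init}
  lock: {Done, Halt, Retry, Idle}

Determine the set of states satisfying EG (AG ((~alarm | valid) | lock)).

{Reset, Done, Halt, Retry, Idle}

Sat(~alarm) = {Reset, Halt, Retry, Idle}
Sat(~alarm | valid) = {Reset, Halt, Retry, Idle}
Sat((~alarm | valid) | lock) = {Reset, Done, Halt, Retry, Idle}
AG ((~alarm | valid) | lock): greatest fixpoint, start Z0 = {Reset, Done, Halt, Retry, Idle}, keep only states in Sat with every successor in Z. Already a fixed point.
Sat(AG ((~alarm | valid) | lock)) = {Reset, Done, Halt, Retry, Idle}
EG (AG ((~alarm | valid) | lock)): greatest fixpoint, start Z0 = {Reset, Done, Halt, Retry, Idle}, keep only states in Sat with some successor in Z. Already a fixed point.
Sat(EG (AG ((~alarm | valid) | lock))) = {Reset, Done, Halt, Retry, Idle}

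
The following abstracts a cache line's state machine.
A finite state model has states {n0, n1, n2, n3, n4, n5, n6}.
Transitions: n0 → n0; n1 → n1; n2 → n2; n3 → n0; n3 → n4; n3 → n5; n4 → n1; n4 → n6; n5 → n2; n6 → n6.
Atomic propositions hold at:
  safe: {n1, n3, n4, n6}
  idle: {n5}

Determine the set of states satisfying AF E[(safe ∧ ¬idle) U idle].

{n3, n5}

Sat(¬idle) = {n0, n1, n2, n3, n4, n6}
Sat(safe ∧ ¬idle) = {n1, n3, n4, n6}
E[(safe ∧ ¬idle) U idle]: least fixpoint, start Z0 = Sat(idle) = {n5}, add states in Sat(safe ∧ ¬idle) with some successor in Z. Z1 = {n3, n5}; fixed.
Sat(E[(safe ∧ ¬idle) U idle]) = {n3, n5}
AF E[(safe ∧ ¬idle) U idle]: least fixpoint, start Z0 = {n3, n5}, add states with every successor in Z. Already a fixed point.
Sat(AF E[(safe ∧ ¬idle) U idle]) = {n3, n5}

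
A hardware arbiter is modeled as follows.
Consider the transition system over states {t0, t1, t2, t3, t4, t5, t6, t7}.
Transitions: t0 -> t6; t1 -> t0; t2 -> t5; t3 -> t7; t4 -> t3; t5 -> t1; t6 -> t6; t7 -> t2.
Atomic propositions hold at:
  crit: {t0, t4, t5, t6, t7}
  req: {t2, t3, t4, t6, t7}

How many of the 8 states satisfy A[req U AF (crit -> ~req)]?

7

Sat(~req) = {t0, t1, t5}
Sat(crit -> ~req) = {t0, t1, t2, t3, t5}
AF (crit -> ~req): least fixpoint, start Z0 = {t0, t1, t2, t3, t5}, add states with every successor in Z. Z1 = {t0, t1, t2, t3, t4, t5, t7}; fixed.
Sat(AF (crit -> ~req)) = {t0, t1, t2, t3, t4, t5, t7}
A[req U AF (crit -> ~req)]: least fixpoint, start Z0 = Sat(AF (crit -> ~req)) = {t0, t1, t2, t3, t4, t5, t7}, add states in Sat(req) with every successor in Z. Already a fixed point.
Sat(A[req U AF (crit -> ~req)]) = {t0, t1, t2, t3, t4, t5, t7}
|Sat(A[req U AF (crit -> ~req)])| = |{t0, t1, t2, t3, t4, t5, t7}| = 7.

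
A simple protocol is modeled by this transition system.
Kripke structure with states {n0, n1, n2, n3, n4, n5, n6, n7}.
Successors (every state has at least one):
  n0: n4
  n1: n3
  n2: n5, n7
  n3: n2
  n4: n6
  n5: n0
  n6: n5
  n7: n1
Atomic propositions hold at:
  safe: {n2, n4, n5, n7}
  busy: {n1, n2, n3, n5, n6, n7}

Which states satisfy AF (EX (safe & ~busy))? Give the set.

{n0, n4, n5, n6}

Sat(~busy) = {n0, n4}
Sat(safe & ~busy) = {n4}
Sat(EX (safe & ~busy)) = {s : some successor in {n4}} = {n0}
AF (EX (safe & ~busy)): least fixpoint, start Z0 = {n0}, add states with every successor in Z. Z1 = {n0, n5}; Z2 = {n0, n5, n6}; Z3 = {n0, n4, n5, n6}; fixed.
Sat(AF (EX (safe & ~busy))) = {n0, n4, n5, n6}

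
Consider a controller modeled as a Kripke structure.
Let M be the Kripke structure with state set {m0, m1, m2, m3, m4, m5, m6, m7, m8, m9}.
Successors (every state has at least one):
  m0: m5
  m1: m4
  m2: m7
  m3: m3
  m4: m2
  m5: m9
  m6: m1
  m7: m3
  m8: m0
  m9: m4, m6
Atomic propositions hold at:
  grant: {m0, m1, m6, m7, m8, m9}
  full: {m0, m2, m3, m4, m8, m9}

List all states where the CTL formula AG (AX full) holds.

Sat(AX full) = {s : every successor in {m0, m2, m3, m4, m8, m9}} = {m1, m3, m4, m5, m7, m8}
AG (AX full): greatest fixpoint, start Z0 = {m1, m3, m4, m5, m7, m8}, keep only states in Sat with every successor in Z. Z1 = {m1, m3, m7}; Z2 = {m3, m7}; fixed.
Sat(AG (AX full)) = {m3, m7}

{m3, m7}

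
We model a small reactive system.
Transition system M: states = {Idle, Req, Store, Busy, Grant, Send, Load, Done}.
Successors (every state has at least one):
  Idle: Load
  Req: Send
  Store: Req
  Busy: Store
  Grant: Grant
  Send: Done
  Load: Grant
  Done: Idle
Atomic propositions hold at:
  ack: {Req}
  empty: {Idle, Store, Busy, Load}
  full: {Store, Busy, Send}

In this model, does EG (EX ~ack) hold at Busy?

No

Sat(~ack) = {Idle, Store, Busy, Grant, Send, Load, Done}
Sat(EX ~ack) = {s : some successor in {Idle, Store, Busy, Grant, Send, Load, Done}} = {Idle, Req, Busy, Grant, Send, Load, Done}
EG (EX ~ack): greatest fixpoint, start Z0 = {Idle, Req, Busy, Grant, Send, Load, Done}, keep only states in Sat with some successor in Z. Z1 = {Idle, Req, Grant, Send, Load, Done}; fixed.
Sat(EG (EX ~ack)) = {Idle, Req, Grant, Send, Load, Done}
Busy ∉ Sat(EG (EX ~ack)) = {Idle, Req, Grant, Send, Load, Done}, so the formula does not hold at Busy.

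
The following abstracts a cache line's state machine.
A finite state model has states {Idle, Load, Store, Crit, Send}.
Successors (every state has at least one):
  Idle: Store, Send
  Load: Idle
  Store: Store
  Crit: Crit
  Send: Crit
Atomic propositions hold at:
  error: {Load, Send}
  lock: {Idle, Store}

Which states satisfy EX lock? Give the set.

Sat(EX lock) = {s : some successor in {Idle, Store}} = {Idle, Load, Store}

{Idle, Load, Store}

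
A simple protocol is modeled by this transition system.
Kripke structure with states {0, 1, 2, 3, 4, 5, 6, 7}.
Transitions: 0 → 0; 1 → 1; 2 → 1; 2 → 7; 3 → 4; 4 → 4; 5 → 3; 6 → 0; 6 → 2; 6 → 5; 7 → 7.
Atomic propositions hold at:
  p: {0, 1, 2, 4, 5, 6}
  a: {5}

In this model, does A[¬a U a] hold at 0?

Sat(¬a) = {0, 1, 2, 3, 4, 6, 7}
A[¬a U a]: least fixpoint, start Z0 = Sat(a) = {5}, add states in Sat(¬a) with every successor in Z. Already a fixed point.
Sat(A[¬a U a]) = {5}
0 ∉ Sat(A[¬a U a]) = {5}, so the formula does not hold at 0.

No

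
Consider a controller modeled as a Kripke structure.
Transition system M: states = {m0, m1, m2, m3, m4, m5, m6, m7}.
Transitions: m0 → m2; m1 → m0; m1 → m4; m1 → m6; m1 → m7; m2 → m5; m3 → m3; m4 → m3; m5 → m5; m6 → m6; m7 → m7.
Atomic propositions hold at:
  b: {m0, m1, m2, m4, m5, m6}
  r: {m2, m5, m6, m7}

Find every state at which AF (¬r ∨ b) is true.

{m0, m1, m2, m3, m4, m5, m6}

Sat(¬r) = {m0, m1, m3, m4}
Sat(¬r ∨ b) = {m0, m1, m2, m3, m4, m5, m6}
AF (¬r ∨ b): least fixpoint, start Z0 = {m0, m1, m2, m3, m4, m5, m6}, add states with every successor in Z. Already a fixed point.
Sat(AF (¬r ∨ b)) = {m0, m1, m2, m3, m4, m5, m6}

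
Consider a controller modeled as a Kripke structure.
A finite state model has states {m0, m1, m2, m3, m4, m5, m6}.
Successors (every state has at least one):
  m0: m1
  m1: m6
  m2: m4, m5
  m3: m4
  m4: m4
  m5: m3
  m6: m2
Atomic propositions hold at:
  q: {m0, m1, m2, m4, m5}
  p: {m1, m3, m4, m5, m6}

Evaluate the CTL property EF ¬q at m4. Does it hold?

Sat(¬q) = {m3, m6}
EF ¬q: least fixpoint, start Z0 = {m3, m6}, add states with some successor in Z. Z1 = {m1, m3, m5, m6}; Z2 = {m0, m1, m2, m3, m5, m6}; fixed.
Sat(EF ¬q) = {m0, m1, m2, m3, m5, m6}
m4 ∉ Sat(EF ¬q) = {m0, m1, m2, m3, m5, m6}, so the formula does not hold at m4.

No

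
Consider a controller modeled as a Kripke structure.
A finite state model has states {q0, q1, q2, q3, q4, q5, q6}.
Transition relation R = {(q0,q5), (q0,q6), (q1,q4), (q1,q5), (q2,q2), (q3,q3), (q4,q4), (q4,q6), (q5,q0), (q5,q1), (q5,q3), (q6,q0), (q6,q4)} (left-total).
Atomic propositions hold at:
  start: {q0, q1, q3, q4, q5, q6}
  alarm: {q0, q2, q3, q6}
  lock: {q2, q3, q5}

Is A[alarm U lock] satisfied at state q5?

Yes

A[alarm U lock]: least fixpoint, start Z0 = Sat(lock) = {q2, q3, q5}, add states in Sat(alarm) with every successor in Z. Already a fixed point.
Sat(A[alarm U lock]) = {q2, q3, q5}
q5 ∈ Sat(A[alarm U lock]) = {q2, q3, q5}, so the formula holds at q5.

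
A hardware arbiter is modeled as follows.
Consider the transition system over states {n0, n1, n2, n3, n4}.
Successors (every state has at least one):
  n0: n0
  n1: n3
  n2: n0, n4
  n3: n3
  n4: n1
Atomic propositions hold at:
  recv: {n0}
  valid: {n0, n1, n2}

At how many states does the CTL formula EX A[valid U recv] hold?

A[valid U recv]: least fixpoint, start Z0 = Sat(recv) = {n0}, add states in Sat(valid) with every successor in Z. Already a fixed point.
Sat(A[valid U recv]) = {n0}
Sat(EX A[valid U recv]) = {s : some successor in {n0}} = {n0, n2}
|Sat(EX A[valid U recv])| = |{n0, n2}| = 2.

2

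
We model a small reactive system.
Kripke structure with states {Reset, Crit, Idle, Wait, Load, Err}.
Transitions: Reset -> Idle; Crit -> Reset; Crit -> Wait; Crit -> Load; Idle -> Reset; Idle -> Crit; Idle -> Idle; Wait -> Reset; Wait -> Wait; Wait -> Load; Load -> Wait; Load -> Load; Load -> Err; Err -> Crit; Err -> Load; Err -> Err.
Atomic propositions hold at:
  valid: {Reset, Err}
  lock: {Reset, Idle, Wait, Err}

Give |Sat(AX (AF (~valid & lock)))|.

1

Sat(~valid) = {Crit, Idle, Wait, Load}
Sat(~valid & lock) = {Idle, Wait}
AF (~valid & lock): least fixpoint, start Z0 = {Idle, Wait}, add states with every successor in Z. Z1 = {Reset, Idle, Wait}; fixed.
Sat(AF (~valid & lock)) = {Reset, Idle, Wait}
Sat(AX (AF (~valid & lock))) = {s : every successor in {Reset, Idle, Wait}} = {Reset}
|Sat(AX (AF (~valid & lock)))| = |{Reset}| = 1.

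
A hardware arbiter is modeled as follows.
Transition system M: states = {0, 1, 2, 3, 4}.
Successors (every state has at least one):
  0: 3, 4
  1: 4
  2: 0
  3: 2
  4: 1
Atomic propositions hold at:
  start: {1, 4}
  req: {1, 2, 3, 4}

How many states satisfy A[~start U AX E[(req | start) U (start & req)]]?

Sat(~start) = {0, 2, 3}
Sat(req | start) = {1, 2, 3, 4}
Sat(start & req) = {1, 4}
E[(req | start) U (start & req)]: least fixpoint, start Z0 = Sat((start & req)) = {1, 4}, add states in Sat(req | start) with some successor in Z. Already a fixed point.
Sat(E[(req | start) U (start & req)]) = {1, 4}
Sat(AX E[(req | start) U (start & req)]) = {s : every successor in {1, 4}} = {1, 4}
A[~start U AX E[(req | start) U (start & req)]]: least fixpoint, start Z0 = Sat(AX E[(req | start) U (start & req)]) = {1, 4}, add states in Sat(~start) with every successor in Z. Already a fixed point.
Sat(A[~start U AX E[(req | start) U (start & req)]]) = {1, 4}
|Sat(A[~start U AX E[(req | start) U (start & req)]])| = |{1, 4}| = 2.

2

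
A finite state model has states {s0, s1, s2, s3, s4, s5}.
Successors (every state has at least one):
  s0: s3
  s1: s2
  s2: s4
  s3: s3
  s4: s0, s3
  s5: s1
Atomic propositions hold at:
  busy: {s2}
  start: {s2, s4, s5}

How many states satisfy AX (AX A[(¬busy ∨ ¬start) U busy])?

1

Sat(¬busy) = {s0, s1, s3, s4, s5}
Sat(¬start) = {s0, s1, s3}
Sat(¬busy ∨ ¬start) = {s0, s1, s3, s4, s5}
A[(¬busy ∨ ¬start) U busy]: least fixpoint, start Z0 = Sat(busy) = {s2}, add states in Sat(¬busy ∨ ¬start) with every successor in Z. Z1 = {s1, s2}; Z2 = {s1, s2, s5}; fixed.
Sat(A[(¬busy ∨ ¬start) U busy]) = {s1, s2, s5}
Sat(AX A[(¬busy ∨ ¬start) U busy]) = {s : every successor in {s1, s2, s5}} = {s1, s5}
Sat(AX (AX A[(¬busy ∨ ¬start) U busy])) = {s : every successor in {s1, s5}} = {s5}
|Sat(AX (AX A[(¬busy ∨ ¬start) U busy]))| = |{s5}| = 1.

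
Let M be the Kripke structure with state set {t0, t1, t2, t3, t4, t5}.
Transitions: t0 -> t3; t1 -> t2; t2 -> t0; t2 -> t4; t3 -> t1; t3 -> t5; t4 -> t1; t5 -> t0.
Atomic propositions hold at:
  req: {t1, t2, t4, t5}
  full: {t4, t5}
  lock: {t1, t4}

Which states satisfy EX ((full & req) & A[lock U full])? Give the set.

Sat(full & req) = {t4, t5}
A[lock U full]: least fixpoint, start Z0 = Sat(full) = {t4, t5}, add states in Sat(lock) with every successor in Z. Already a fixed point.
Sat(A[lock U full]) = {t4, t5}
Sat((full & req) & A[lock U full]) = {t4, t5}
Sat(EX ((full & req) & A[lock U full])) = {s : some successor in {t4, t5}} = {t2, t3}

{t2, t3}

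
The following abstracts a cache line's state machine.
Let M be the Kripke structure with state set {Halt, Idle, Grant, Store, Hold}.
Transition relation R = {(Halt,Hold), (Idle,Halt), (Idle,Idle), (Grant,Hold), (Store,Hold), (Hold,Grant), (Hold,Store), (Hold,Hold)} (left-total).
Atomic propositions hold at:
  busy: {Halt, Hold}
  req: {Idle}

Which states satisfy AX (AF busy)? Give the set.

{Halt, Grant, Store, Hold}

AF busy: least fixpoint, start Z0 = {Halt, Hold}, add states with every successor in Z. Z1 = {Halt, Grant, Store, Hold}; fixed.
Sat(AF busy) = {Halt, Grant, Store, Hold}
Sat(AX (AF busy)) = {s : every successor in {Halt, Grant, Store, Hold}} = {Halt, Grant, Store, Hold}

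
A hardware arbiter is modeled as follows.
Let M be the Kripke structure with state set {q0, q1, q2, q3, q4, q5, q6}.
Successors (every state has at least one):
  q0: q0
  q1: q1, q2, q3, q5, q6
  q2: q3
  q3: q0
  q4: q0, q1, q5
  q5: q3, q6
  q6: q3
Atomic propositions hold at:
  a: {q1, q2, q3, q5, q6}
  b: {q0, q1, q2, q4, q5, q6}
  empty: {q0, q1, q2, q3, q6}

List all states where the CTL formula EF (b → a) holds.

{q1, q2, q3, q4, q5, q6}

Sat(b → a) = {q1, q2, q3, q5, q6}
EF (b → a): least fixpoint, start Z0 = {q1, q2, q3, q5, q6}, add states with some successor in Z. Z1 = {q1, q2, q3, q4, q5, q6}; fixed.
Sat(EF (b → a)) = {q1, q2, q3, q4, q5, q6}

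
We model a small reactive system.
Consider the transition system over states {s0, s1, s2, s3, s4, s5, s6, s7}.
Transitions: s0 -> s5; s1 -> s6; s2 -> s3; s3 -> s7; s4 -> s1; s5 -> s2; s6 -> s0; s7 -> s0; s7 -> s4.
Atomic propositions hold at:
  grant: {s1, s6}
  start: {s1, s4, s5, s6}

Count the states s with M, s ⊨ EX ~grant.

Sat(~grant) = {s0, s2, s3, s4, s5, s7}
Sat(EX ~grant) = {s : some successor in {s0, s2, s3, s4, s5, s7}} = {s0, s2, s3, s5, s6, s7}
|Sat(EX ~grant)| = |{s0, s2, s3, s5, s6, s7}| = 6.

6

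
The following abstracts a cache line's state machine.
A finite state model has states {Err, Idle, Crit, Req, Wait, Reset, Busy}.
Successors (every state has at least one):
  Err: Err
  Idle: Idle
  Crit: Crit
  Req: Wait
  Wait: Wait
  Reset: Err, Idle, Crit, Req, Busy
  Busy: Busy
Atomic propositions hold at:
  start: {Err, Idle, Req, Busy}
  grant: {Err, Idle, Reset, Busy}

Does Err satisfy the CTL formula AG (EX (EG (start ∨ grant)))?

Sat(start ∨ grant) = {Err, Idle, Req, Reset, Busy}
EG (start ∨ grant): greatest fixpoint, start Z0 = {Err, Idle, Req, Reset, Busy}, keep only states in Sat with some successor in Z. Z1 = {Err, Idle, Reset, Busy}; fixed.
Sat(EG (start ∨ grant)) = {Err, Idle, Reset, Busy}
Sat(EX (EG (start ∨ grant))) = {s : some successor in {Err, Idle, Reset, Busy}} = {Err, Idle, Reset, Busy}
AG (EX (EG (start ∨ grant))): greatest fixpoint, start Z0 = {Err, Idle, Reset, Busy}, keep only states in Sat with every successor in Z. Z1 = {Err, Idle, Busy}; fixed.
Sat(AG (EX (EG (start ∨ grant)))) = {Err, Idle, Busy}
Err ∈ Sat(AG (EX (EG (start ∨ grant)))) = {Err, Idle, Busy}, so the formula holds at Err.

Yes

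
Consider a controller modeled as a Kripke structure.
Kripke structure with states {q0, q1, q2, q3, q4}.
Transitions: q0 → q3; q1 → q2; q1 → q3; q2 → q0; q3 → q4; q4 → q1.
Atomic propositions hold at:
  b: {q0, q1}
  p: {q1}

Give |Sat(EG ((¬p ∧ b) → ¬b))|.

3

Sat(¬p) = {q0, q2, q3, q4}
Sat(¬p ∧ b) = {q0}
Sat(¬b) = {q2, q3, q4}
Sat((¬p ∧ b) → ¬b) = {q1, q2, q3, q4}
EG ((¬p ∧ b) → ¬b): greatest fixpoint, start Z0 = {q1, q2, q3, q4}, keep only states in Sat with some successor in Z. Z1 = {q1, q3, q4}; fixed.
Sat(EG ((¬p ∧ b) → ¬b)) = {q1, q3, q4}
|Sat(EG ((¬p ∧ b) → ¬b))| = |{q1, q3, q4}| = 3.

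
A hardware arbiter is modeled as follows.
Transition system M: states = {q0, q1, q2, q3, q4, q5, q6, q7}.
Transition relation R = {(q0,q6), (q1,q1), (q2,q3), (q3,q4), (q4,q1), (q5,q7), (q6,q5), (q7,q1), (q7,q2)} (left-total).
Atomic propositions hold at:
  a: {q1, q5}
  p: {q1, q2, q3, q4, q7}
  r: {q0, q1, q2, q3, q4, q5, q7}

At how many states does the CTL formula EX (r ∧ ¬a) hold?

4

Sat(¬a) = {q0, q2, q3, q4, q6, q7}
Sat(r ∧ ¬a) = {q0, q2, q3, q4, q7}
Sat(EX (r ∧ ¬a)) = {s : some successor in {q0, q2, q3, q4, q7}} = {q2, q3, q5, q7}
|Sat(EX (r ∧ ¬a))| = |{q2, q3, q5, q7}| = 4.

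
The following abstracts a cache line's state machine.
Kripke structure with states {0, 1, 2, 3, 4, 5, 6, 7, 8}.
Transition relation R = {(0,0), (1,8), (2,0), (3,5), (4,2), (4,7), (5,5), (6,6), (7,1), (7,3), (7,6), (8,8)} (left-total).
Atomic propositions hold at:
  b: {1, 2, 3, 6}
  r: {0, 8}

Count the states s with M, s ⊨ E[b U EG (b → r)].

6

Sat(b → r) = {0, 4, 5, 7, 8}
EG (b → r): greatest fixpoint, start Z0 = {0, 4, 5, 7, 8}, keep only states in Sat with some successor in Z. Z1 = {0, 4, 5, 8}; Z2 = {0, 5, 8}; fixed.
Sat(EG (b → r)) = {0, 5, 8}
E[b U EG (b → r)]: least fixpoint, start Z0 = Sat(EG (b → r)) = {0, 5, 8}, add states in Sat(b) with some successor in Z. Z1 = {0, 1, 2, 3, 5, 8}; fixed.
Sat(E[b U EG (b → r)]) = {0, 1, 2, 3, 5, 8}
|Sat(E[b U EG (b → r)])| = |{0, 1, 2, 3, 5, 8}| = 6.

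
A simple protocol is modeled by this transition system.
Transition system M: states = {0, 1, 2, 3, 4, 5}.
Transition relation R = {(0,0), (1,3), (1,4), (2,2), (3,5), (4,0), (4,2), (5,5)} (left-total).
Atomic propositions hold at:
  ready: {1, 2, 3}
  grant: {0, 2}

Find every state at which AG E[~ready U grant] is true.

{0, 2, 4}

Sat(~ready) = {0, 4, 5}
E[~ready U grant]: least fixpoint, start Z0 = Sat(grant) = {0, 2}, add states in Sat(~ready) with some successor in Z. Z1 = {0, 2, 4}; fixed.
Sat(E[~ready U grant]) = {0, 2, 4}
AG E[~ready U grant]: greatest fixpoint, start Z0 = {0, 2, 4}, keep only states in Sat with every successor in Z. Already a fixed point.
Sat(AG E[~ready U grant]) = {0, 2, 4}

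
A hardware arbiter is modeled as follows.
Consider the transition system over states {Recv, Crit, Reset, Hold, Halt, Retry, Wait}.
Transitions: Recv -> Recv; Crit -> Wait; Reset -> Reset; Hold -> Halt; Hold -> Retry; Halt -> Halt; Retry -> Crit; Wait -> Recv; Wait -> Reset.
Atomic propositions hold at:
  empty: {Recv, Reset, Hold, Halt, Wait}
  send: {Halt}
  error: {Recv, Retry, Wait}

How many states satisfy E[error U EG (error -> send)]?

4

Sat(error -> send) = {Crit, Reset, Hold, Halt}
EG (error -> send): greatest fixpoint, start Z0 = {Crit, Reset, Hold, Halt}, keep only states in Sat with some successor in Z. Z1 = {Reset, Hold, Halt}; fixed.
Sat(EG (error -> send)) = {Reset, Hold, Halt}
E[error U EG (error -> send)]: least fixpoint, start Z0 = Sat(EG (error -> send)) = {Reset, Hold, Halt}, add states in Sat(error) with some successor in Z. Z1 = {Reset, Hold, Halt, Wait}; fixed.
Sat(E[error U EG (error -> send)]) = {Reset, Hold, Halt, Wait}
|Sat(E[error U EG (error -> send)])| = |{Reset, Hold, Halt, Wait}| = 4.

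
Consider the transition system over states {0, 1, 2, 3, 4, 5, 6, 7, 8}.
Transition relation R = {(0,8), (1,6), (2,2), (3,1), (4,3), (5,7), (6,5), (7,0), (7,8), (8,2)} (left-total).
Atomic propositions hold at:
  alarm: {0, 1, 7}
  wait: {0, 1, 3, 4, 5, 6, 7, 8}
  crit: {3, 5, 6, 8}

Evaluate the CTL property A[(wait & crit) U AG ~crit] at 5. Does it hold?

Sat(wait & crit) = {3, 5, 6, 8}
Sat(~crit) = {0, 1, 2, 4, 7}
AG ~crit: greatest fixpoint, start Z0 = {0, 1, 2, 4, 7}, keep only states in Sat with every successor in Z. Z1 = {2}; fixed.
Sat(AG ~crit) = {2}
A[(wait & crit) U AG ~crit]: least fixpoint, start Z0 = Sat(AG ~crit) = {2}, add states in Sat(wait & crit) with every successor in Z. Z1 = {2, 8}; fixed.
Sat(A[(wait & crit) U AG ~crit]) = {2, 8}
5 ∉ Sat(A[(wait & crit) U AG ~crit]) = {2, 8}, so the formula does not hold at 5.

No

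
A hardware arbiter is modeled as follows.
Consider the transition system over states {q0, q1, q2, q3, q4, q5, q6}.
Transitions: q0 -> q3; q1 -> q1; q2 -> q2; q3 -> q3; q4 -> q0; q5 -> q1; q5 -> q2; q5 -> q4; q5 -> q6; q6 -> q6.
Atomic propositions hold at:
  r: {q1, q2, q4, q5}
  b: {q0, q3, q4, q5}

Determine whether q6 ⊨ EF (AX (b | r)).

Sat(b | r) = {q0, q1, q2, q3, q4, q5}
Sat(AX (b | r)) = {s : every successor in {q0, q1, q2, q3, q4, q5}} = {q0, q1, q2, q3, q4}
EF (AX (b | r)): least fixpoint, start Z0 = {q0, q1, q2, q3, q4}, add states with some successor in Z. Z1 = {q0, q1, q2, q3, q4, q5}; fixed.
Sat(EF (AX (b | r))) = {q0, q1, q2, q3, q4, q5}
q6 ∉ Sat(EF (AX (b | r))) = {q0, q1, q2, q3, q4, q5}, so the formula does not hold at q6.

No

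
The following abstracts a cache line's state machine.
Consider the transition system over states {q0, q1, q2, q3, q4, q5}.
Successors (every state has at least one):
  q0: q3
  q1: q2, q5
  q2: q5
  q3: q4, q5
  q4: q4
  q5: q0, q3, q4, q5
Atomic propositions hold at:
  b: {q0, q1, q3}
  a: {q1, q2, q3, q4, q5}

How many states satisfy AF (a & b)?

Sat(a & b) = {q1, q3}
AF (a & b): least fixpoint, start Z0 = {q1, q3}, add states with every successor in Z. Z1 = {q0, q1, q3}; fixed.
Sat(AF (a & b)) = {q0, q1, q3}
|Sat(AF (a & b))| = |{q0, q1, q3}| = 3.

3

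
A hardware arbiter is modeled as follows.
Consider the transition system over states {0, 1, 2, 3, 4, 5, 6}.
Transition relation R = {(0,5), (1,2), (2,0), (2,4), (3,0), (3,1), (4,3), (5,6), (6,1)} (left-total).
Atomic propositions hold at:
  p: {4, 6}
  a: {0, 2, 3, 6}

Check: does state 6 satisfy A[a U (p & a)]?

Sat(p & a) = {6}
A[a U (p & a)]: least fixpoint, start Z0 = Sat((p & a)) = {6}, add states in Sat(a) with every successor in Z. Already a fixed point.
Sat(A[a U (p & a)]) = {6}
6 ∈ Sat(A[a U (p & a)]) = {6}, so the formula holds at 6.

Yes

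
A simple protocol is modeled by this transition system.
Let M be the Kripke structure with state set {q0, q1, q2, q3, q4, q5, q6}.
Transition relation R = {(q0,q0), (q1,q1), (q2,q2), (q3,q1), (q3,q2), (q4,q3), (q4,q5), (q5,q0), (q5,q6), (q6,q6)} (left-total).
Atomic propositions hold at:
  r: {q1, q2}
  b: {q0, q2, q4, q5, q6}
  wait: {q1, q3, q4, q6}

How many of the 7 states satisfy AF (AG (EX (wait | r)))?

4

Sat(wait | r) = {q1, q2, q3, q4, q6}
Sat(EX (wait | r)) = {s : some successor in {q1, q2, q3, q4, q6}} = {q1, q2, q3, q4, q5, q6}
AG (EX (wait | r)): greatest fixpoint, start Z0 = {q1, q2, q3, q4, q5, q6}, keep only states in Sat with every successor in Z. Z1 = {q1, q2, q3, q4, q6}; Z2 = {q1, q2, q3, q6}; fixed.
Sat(AG (EX (wait | r))) = {q1, q2, q3, q6}
AF (AG (EX (wait | r))): least fixpoint, start Z0 = {q1, q2, q3, q6}, add states with every successor in Z. Already a fixed point.
Sat(AF (AG (EX (wait | r)))) = {q1, q2, q3, q6}
|Sat(AF (AG (EX (wait | r))))| = |{q1, q2, q3, q6}| = 4.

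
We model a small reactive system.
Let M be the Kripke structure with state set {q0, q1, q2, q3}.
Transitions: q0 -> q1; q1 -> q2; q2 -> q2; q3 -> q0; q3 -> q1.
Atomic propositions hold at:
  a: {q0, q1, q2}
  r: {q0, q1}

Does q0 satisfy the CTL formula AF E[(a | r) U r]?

Yes

Sat(a | r) = {q0, q1, q2}
E[(a | r) U r]: least fixpoint, start Z0 = Sat(r) = {q0, q1}, add states in Sat(a | r) with some successor in Z. Already a fixed point.
Sat(E[(a | r) U r]) = {q0, q1}
AF E[(a | r) U r]: least fixpoint, start Z0 = {q0, q1}, add states with every successor in Z. Z1 = {q0, q1, q3}; fixed.
Sat(AF E[(a | r) U r]) = {q0, q1, q3}
q0 ∈ Sat(AF E[(a | r) U r]) = {q0, q1, q3}, so the formula holds at q0.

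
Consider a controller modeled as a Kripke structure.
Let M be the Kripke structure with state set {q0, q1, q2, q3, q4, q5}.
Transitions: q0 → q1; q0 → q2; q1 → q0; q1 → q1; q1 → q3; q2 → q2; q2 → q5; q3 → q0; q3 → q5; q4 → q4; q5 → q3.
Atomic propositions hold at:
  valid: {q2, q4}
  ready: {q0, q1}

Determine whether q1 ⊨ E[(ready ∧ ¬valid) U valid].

Sat(¬valid) = {q0, q1, q3, q5}
Sat(ready ∧ ¬valid) = {q0, q1}
E[(ready ∧ ¬valid) U valid]: least fixpoint, start Z0 = Sat(valid) = {q2, q4}, add states in Sat(ready ∧ ¬valid) with some successor in Z. Z1 = {q0, q2, q4}; Z2 = {q0, q1, q2, q4}; fixed.
Sat(E[(ready ∧ ¬valid) U valid]) = {q0, q1, q2, q4}
q1 ∈ Sat(E[(ready ∧ ¬valid) U valid]) = {q0, q1, q2, q4}, so the formula holds at q1.

Yes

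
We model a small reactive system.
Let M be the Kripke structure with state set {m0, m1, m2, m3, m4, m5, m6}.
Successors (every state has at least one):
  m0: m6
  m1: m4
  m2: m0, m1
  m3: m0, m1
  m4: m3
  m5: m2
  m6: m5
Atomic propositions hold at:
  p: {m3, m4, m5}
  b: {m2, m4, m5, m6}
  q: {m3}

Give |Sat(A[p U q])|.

A[p U q]: least fixpoint, start Z0 = Sat(q) = {m3}, add states in Sat(p) with every successor in Z. Z1 = {m3, m4}; fixed.
Sat(A[p U q]) = {m3, m4}
|Sat(A[p U q])| = |{m3, m4}| = 2.

2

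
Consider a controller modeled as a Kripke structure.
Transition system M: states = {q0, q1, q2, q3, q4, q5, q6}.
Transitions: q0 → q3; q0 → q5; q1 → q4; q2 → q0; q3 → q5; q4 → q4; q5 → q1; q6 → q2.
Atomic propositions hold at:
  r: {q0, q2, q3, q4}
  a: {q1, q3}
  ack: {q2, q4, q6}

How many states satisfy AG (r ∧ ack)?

1

Sat(r ∧ ack) = {q2, q4}
AG (r ∧ ack): greatest fixpoint, start Z0 = {q2, q4}, keep only states in Sat with every successor in Z. Z1 = {q4}; fixed.
Sat(AG (r ∧ ack)) = {q4}
|Sat(AG (r ∧ ack))| = |{q4}| = 1.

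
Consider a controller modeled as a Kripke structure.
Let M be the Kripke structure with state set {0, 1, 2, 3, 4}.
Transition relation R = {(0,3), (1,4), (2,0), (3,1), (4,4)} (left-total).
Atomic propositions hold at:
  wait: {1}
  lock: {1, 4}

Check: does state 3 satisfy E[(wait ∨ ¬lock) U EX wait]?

Yes

Sat(¬lock) = {0, 2, 3}
Sat(wait ∨ ¬lock) = {0, 1, 2, 3}
Sat(EX wait) = {s : some successor in {1}} = {3}
E[(wait ∨ ¬lock) U EX wait]: least fixpoint, start Z0 = Sat(EX wait) = {3}, add states in Sat(wait ∨ ¬lock) with some successor in Z. Z1 = {0, 3}; Z2 = {0, 2, 3}; fixed.
Sat(E[(wait ∨ ¬lock) U EX wait]) = {0, 2, 3}
3 ∈ Sat(E[(wait ∨ ¬lock) U EX wait]) = {0, 2, 3}, so the formula holds at 3.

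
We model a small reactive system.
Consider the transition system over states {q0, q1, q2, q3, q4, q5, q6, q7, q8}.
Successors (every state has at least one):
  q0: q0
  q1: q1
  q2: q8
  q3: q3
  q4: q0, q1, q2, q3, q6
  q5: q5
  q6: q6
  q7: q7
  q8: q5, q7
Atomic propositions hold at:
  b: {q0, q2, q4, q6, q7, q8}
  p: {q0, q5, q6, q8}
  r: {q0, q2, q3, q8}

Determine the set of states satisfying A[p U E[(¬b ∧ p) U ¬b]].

Sat(¬b) = {q1, q3, q5}
Sat(¬b ∧ p) = {q5}
E[(¬b ∧ p) U ¬b]: least fixpoint, start Z0 = Sat(¬b) = {q1, q3, q5}, add states in Sat(¬b ∧ p) with some successor in Z. Already a fixed point.
Sat(E[(¬b ∧ p) U ¬b]) = {q1, q3, q5}
A[p U E[(¬b ∧ p) U ¬b]]: least fixpoint, start Z0 = Sat(E[(¬b ∧ p) U ¬b]) = {q1, q3, q5}, add states in Sat(p) with every successor in Z. Already a fixed point.
Sat(A[p U E[(¬b ∧ p) U ¬b]]) = {q1, q3, q5}

{q1, q3, q5}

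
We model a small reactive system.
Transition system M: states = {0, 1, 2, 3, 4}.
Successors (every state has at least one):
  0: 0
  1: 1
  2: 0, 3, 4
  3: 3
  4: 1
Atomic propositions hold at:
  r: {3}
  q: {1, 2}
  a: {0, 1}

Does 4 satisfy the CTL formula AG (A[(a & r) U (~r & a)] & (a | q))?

Sat(a & r) = ∅
Sat(~r) = {0, 1, 2, 4}
Sat(~r & a) = {0, 1}
A[(a & r) U (~r & a)]: least fixpoint, start Z0 = Sat((~r & a)) = {0, 1}, add states in Sat(a & r) with every successor in Z. Already a fixed point.
Sat(A[(a & r) U (~r & a)]) = {0, 1}
Sat(a | q) = {0, 1, 2}
Sat(A[(a & r) U (~r & a)] & (a | q)) = {0, 1}
AG (A[(a & r) U (~r & a)] & (a | q)): greatest fixpoint, start Z0 = {0, 1}, keep only states in Sat with every successor in Z. Already a fixed point.
Sat(AG (A[(a & r) U (~r & a)] & (a | q))) = {0, 1}
4 ∉ Sat(AG (A[(a & r) U (~r & a)] & (a | q))) = {0, 1}, so the formula does not hold at 4.

No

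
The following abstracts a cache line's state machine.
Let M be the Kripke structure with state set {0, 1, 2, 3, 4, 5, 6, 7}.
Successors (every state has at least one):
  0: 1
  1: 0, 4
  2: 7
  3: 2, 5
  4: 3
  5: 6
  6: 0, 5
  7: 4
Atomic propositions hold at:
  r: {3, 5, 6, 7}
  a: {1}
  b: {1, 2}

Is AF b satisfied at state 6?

AF b: least fixpoint, start Z0 = {1, 2}, add states with every successor in Z. Z1 = {0, 1, 2}; fixed.
Sat(AF b) = {0, 1, 2}
6 ∉ Sat(AF b) = {0, 1, 2}, so the formula does not hold at 6.

No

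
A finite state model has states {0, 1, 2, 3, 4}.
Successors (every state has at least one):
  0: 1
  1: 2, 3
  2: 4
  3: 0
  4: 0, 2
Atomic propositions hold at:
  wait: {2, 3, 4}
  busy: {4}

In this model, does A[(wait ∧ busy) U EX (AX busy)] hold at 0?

Sat(wait ∧ busy) = {4}
Sat(AX busy) = {s : every successor in {4}} = {2}
Sat(EX (AX busy)) = {s : some successor in {2}} = {1, 4}
A[(wait ∧ busy) U EX (AX busy)]: least fixpoint, start Z0 = Sat(EX (AX busy)) = {1, 4}, add states in Sat(wait ∧ busy) with every successor in Z. Already a fixed point.
Sat(A[(wait ∧ busy) U EX (AX busy)]) = {1, 4}
0 ∉ Sat(A[(wait ∧ busy) U EX (AX busy)]) = {1, 4}, so the formula does not hold at 0.

No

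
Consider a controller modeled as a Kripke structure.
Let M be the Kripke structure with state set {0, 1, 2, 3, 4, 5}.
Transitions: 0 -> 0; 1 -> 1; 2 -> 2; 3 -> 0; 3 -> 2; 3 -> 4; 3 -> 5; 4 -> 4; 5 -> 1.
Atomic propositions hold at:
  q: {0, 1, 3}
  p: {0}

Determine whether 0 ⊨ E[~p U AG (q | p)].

Sat(~p) = {1, 2, 3, 4, 5}
Sat(q | p) = {0, 1, 3}
AG (q | p): greatest fixpoint, start Z0 = {0, 1, 3}, keep only states in Sat with every successor in Z. Z1 = {0, 1}; fixed.
Sat(AG (q | p)) = {0, 1}
E[~p U AG (q | p)]: least fixpoint, start Z0 = Sat(AG (q | p)) = {0, 1}, add states in Sat(~p) with some successor in Z. Z1 = {0, 1, 3, 5}; fixed.
Sat(E[~p U AG (q | p)]) = {0, 1, 3, 5}
0 ∈ Sat(E[~p U AG (q | p)]) = {0, 1, 3, 5}, so the formula holds at 0.

Yes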